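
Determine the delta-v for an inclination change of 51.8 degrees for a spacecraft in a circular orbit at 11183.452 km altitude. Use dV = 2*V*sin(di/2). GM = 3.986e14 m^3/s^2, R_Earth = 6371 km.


r = 17554.4520 km = 1.7554452e+07 m
V = sqrt(mu/r) = 4765.1328 m/s
di = 51.8 deg = 0.9040806 rad
dV = 2*V*sin(di/2) = 2*4765.1328*sin(0.4520403)
dV = 4162.8371 m/s = 4.1628 km/s

4.1628 km/s


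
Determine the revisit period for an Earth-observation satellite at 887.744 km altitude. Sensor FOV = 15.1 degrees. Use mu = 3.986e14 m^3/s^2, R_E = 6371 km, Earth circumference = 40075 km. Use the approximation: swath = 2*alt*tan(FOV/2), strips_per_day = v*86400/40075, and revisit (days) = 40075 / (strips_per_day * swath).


swath = 2*887.744*tan(0.1317724) = 235.3239 km
v = sqrt(mu/r) = 7410.3361 m/s = 7.4103 km/s
strips/day = v*86400/40075 = 7.4103*86400/40075 = 15.9764
coverage/day = strips * swath = 15.9764 * 235.3239 = 3759.6213 km
revisit = 40075 / 3759.6213 = 10.6593 days

10.6593 days


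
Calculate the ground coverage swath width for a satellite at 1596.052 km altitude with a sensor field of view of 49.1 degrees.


FOV = 49.1 deg = 0.8569567 rad
swath = 2 * alt * tan(FOV/2) = 2 * 1596.052 * tan(0.4284783)
swath = 2 * 1596.052 * 0.4567806
swath = 1458.0911 km

1458.0911 km


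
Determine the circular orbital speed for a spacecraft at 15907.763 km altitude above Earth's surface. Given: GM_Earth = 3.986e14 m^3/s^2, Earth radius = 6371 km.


r = R_E + alt = 6371.0 + 15907.763 = 22278.7630 km = 2.2278763e+07 m
v = sqrt(mu/r) = sqrt(3.986e14 / 2.2278763e+07) = 4229.8319 m/s = 4.2298 km/s

4.2298 km/s


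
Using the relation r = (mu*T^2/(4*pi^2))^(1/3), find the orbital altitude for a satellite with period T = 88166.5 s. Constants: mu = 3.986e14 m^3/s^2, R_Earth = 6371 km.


T = 88166.5 s
r = (mu*T^2/(4*pi^2))^(1/3) = (3.986e14 * 88166.5^2 / (4*pi^2))^(1/3)
r = 4.2814899e+07 m = 42814.8986 km
alt = r - R_E = 42814.8986 - 6371 = 36443.8986 km

36443.8986 km


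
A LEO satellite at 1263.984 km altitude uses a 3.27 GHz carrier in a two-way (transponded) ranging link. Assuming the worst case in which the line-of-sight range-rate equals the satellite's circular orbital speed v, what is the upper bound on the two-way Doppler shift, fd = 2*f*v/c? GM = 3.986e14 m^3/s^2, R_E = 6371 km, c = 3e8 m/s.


r = 7.634984e+06 m
v = sqrt(mu/r) = 7225.4447 m/s (worst-case radial velocity)
f = 3.27 GHz = 3.27e+09 Hz
fd = 2*f*v/c = 2*3.27e+09*7225.4447/3.0e+08
fd = 157514.6945 Hz

157514.6945 Hz


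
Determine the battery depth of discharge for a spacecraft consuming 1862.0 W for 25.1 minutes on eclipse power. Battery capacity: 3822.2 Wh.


E_used = P * t / 60 = 1862.0 * 25.1 / 60 = 778.9367 Wh
DOD = E_used / E_total * 100 = 778.9367 / 3822.2 * 100
DOD = 20.3793 %

20.3793 %


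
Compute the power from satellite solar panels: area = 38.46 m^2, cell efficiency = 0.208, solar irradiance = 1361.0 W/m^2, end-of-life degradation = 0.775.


P = area * eta * S * degradation
P = 38.46 * 0.208 * 1361.0 * 0.775
P = 8437.8625 W

8437.8625 W


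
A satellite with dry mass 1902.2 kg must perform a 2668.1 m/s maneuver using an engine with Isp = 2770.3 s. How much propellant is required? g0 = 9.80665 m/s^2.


ve = Isp * g0 = 2770.3 * 9.80665 = 27167.362495 m/s
mass ratio = exp(dv/ve) = exp(2668.1/27167.362495) = 1.10319416
m_prop = m_dry * (mr - 1) = 1902.2 * (1.10319416 - 1)
m_prop = 196.2959 kg

196.2959 kg


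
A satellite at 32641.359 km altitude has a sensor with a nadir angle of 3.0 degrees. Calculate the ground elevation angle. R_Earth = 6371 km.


r = R_E + alt = 39012.3590 km
Law of sines in the satellite / Earth-center / ground-point triangle:
  sin(nadir)/R_E = sin(90 + el)/r  =>  cos(el) = (r/R_E)*sin(nadir)
cos(el) = (39012.3590 / 6371.0000) * sin(3.0 deg) = 0.3204755
el = arccos(0.3204755) = 71.3083 deg
(Earth-central angle = 90 - nadir - el = 15.6917 deg)

71.3083 degrees


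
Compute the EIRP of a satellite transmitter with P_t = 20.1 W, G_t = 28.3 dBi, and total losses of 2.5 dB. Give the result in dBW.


Pt = 20.1 W = 13.0320 dBW
EIRP = Pt_dBW + Gt - losses = 13.0320 + 28.3 - 2.5 = 38.8320 dBW

38.8320 dBW


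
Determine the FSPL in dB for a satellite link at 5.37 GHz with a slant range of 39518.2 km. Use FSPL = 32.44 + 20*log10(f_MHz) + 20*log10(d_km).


f = 5.37 GHz = 5370.0000 MHz
d = 39518.2 km
FSPL = 32.44 + 20*log10(5370.0000) + 20*log10(39518.2)
FSPL = 32.44 + 74.5995 + 91.9359
FSPL = 198.9754 dB

198.9754 dB


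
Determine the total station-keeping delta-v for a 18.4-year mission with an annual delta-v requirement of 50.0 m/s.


dV = rate * years = 50.0 * 18.4
dV = 920.0000 m/s

920.0000 m/s


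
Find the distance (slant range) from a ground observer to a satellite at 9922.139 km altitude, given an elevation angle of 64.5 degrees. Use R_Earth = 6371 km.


h = 9922.139 km, el = 64.5 deg
d = -R_E*sin(el) + sqrt((R_E*sin(el))^2 + 2*R_E*h + h^2)
d = -6371.0000*sin(1.1257) + sqrt((6371.0000*0.9025853)^2 + 2*6371.0000*9922.139 + 9922.139^2)
d = 10310.2488 km

10310.2488 km


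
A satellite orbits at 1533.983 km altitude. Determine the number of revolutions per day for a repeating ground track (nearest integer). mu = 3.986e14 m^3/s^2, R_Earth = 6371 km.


r = 7.904983e+06 m
T = 2*pi*sqrt(r^3/mu) = 6994.5959 s = 116.5766 min
revs/day = 1440 / 116.5766 = 12.3524
Rounded: 12 revolutions per day

12 revolutions per day


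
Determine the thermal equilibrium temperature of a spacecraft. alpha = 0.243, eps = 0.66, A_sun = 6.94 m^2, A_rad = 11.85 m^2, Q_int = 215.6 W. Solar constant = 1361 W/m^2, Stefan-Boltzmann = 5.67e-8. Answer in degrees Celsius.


Numerator = alpha*S*A_sun + Q_int = 0.243*1361*6.94 + 215.6 = 2510.8176 W
Denominator = eps*sigma*A_rad = 0.66*5.67e-8*11.85 = 4.434507e-07 W/K^4
T^4 = 5.6619995e+09 K^4
T = 274.3105 K = 1.1605 C

1.1605 degrees Celsius


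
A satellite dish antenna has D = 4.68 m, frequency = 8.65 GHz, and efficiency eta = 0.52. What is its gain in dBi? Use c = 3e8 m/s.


lambda = c/f = 3e8 / 8.65e+09 = 0.03468208 m
G = eta*(pi*D/lambda)^2 = 0.52*(pi*4.68/0.03468208)^2
G = 93451.1178 (linear)
G = 10*log10(93451.1178) = 49.7058 dBi

49.7058 dBi


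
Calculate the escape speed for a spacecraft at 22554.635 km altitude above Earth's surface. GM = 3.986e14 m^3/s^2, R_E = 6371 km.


r = 6371.0 + 22554.635 = 28925.6350 km = 2.8925635e+07 m
v_esc = sqrt(2*mu/r) = sqrt(2*3.986e14 / 2.8925635e+07)
v_esc = 5249.7932 m/s = 5.2498 km/s

5.2498 km/s


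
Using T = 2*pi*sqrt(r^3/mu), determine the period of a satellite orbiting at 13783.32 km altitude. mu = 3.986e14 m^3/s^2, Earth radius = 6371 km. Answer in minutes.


r = 20154.3200 km = 2.015432e+07 m
T = 2*pi*sqrt(r^3/mu) = 2*pi*sqrt(8.1866166e+21 / 3.986e14)
T = 28474.9812 s = 474.5830 min

474.5830 minutes


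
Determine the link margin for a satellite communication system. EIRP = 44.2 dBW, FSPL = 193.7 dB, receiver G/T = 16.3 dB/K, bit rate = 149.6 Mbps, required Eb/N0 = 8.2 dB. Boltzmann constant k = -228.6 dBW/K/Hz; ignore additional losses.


C/N0 = EIRP - FSPL + G/T - k = 44.2 - 193.7 + 16.3 - (-228.6)
C/N0 = 95.4000 dB-Hz
R_b = 149.6 Mbps = 1.496e+08 bps -> 10*log10(R_b) = 81.7493 dB-Hz
Eb/N0 = C/N0 - 10*log10(R_b) = 95.4000 - 81.7493 = 13.6507 dB
Margin = Eb/N0 - Eb/N0_req = 13.6507 - 8.2 = 5.4507 dB (link closes)

5.4507 dB


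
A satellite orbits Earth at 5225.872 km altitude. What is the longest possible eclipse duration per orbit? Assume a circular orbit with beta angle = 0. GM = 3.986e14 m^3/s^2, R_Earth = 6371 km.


r = 11596.8720 km
T = 207.1435 min
Eclipse fraction = arcsin(R_E/r)/pi = arcsin(6371.0000/11596.8720)/pi
= arcsin(0.5493723)/pi = 0.1851331
Eclipse duration = 0.1851331 * 207.1435 = 38.3491 min

38.3491 minutes


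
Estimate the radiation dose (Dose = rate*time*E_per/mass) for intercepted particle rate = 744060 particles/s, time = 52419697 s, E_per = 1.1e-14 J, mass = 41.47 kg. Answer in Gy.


Total energy deposited = rate * time * E_per
  = 744060 * 52419697 * 1.1e-14 = 0.4290374 J
Dose = E_total / mass = 0.4290374 / 41.47
Dose = 0.01034573 Gy

0.0103 Gy


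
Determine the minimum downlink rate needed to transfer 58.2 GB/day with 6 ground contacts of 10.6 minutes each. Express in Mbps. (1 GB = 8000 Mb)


total contact time = 6 * 10.6 * 60 = 3816.0000 s
data = 58.2 GB = 465600.0000 Mb
rate = 465600.0000 / 3816.0000 = 122.0126 Mbps

122.0126 Mbps


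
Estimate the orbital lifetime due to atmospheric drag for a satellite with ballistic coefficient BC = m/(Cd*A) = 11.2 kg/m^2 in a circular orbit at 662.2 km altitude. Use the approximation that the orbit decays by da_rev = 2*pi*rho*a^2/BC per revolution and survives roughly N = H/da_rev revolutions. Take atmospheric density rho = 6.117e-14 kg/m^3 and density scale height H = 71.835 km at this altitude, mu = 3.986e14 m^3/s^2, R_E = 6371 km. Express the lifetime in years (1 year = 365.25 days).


a = R_E + alt = 7033.2000 km = 7.0332e+06 m
da_rev = 2*pi*rho*a^2/BC = 2*pi*6.117e-14*(7.0332e+06)^2/11.2 = 1.697486 m per revolution
N = H/da_rev = 71835.0000 m / 1.697486 m = 42318.4581 revolutions
P = 2*pi*sqrt(a^3/mu) = 5870.0348 s
lifetime = N*P = 42318.4581 * 5870.0348 = 2.4841082e+08 s = 2875.1252 days
years = 2875.1252 / 365.25 = 7.8717 years

7.8717 years


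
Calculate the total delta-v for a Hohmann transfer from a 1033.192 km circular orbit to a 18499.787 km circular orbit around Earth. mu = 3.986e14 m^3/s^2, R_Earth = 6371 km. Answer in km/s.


r1 = 7404.1920 km = 7.404192e+06 m
r2 = 24870.7870 km = 2.4870787e+07 m
dv1 = sqrt(mu/r1)*(sqrt(2*r2/(r1+r2)) - 1) = 1771.5132 m/s
dv2 = sqrt(mu/r2)*(1 - sqrt(2*r1/(r1+r2))) = 1291.6337 m/s
total dv = |dv1| + |dv2| = 1771.5132 + 1291.6337 = 3063.1469 m/s = 3.0631 km/s

3.0631 km/s


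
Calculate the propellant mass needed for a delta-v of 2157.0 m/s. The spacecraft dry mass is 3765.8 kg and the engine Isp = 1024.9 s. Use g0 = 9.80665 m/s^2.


ve = Isp * g0 = 1024.9 * 9.80665 = 10050.835585 m/s
mass ratio = exp(dv/ve) = exp(2157.0/10050.835585) = 1.23937723
m_prop = m_dry * (mr - 1) = 3765.8 * (1.23937723 - 1)
m_prop = 901.4468 kg

901.4468 kg


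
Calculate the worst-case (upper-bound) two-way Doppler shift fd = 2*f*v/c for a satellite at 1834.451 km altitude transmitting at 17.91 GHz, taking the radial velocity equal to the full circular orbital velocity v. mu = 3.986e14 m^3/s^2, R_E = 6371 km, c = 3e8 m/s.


r = 8.205451e+06 m
v = sqrt(mu/r) = 6969.7535 m/s (worst-case radial velocity)
f = 17.91 GHz = 1.791e+10 Hz
fd = 2*f*v/c = 2*1.791e+10*6969.7535/3.0e+08
fd = 832188.5686 Hz

832188.5686 Hz


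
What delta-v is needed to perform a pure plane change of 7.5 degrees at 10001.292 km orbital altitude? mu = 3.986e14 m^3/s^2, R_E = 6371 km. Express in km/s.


r = 16372.2920 km = 1.6372292e+07 m
V = sqrt(mu/r) = 4934.1677 m/s
di = 7.5 deg = 0.1308997 rad
dV = 2*V*sin(di/2) = 2*4934.1677*sin(0.06544985)
dV = 645.4200 m/s = 0.64542 km/s

0.6454 km/s


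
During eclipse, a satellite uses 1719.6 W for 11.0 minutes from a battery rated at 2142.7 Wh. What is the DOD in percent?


E_used = P * t / 60 = 1719.6 * 11.0 / 60 = 315.2600 Wh
DOD = E_used / E_total * 100 = 315.2600 / 2142.7 * 100
DOD = 14.7132 %

14.7132 %


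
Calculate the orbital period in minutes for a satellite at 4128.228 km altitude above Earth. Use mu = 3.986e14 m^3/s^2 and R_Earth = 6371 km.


r = 10499.2280 km = 1.0499228e+07 m
T = 2*pi*sqrt(r^3/mu) = 2*pi*sqrt(1.1573697e+21 / 3.986e14)
T = 10706.4938 s = 178.4416 min

178.4416 minutes


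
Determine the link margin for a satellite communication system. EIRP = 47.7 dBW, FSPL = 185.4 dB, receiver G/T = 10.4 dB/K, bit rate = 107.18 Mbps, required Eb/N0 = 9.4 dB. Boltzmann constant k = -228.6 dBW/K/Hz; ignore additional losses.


C/N0 = EIRP - FSPL + G/T - k = 47.7 - 185.4 + 10.4 - (-228.6)
C/N0 = 101.3000 dB-Hz
R_b = 107.18 Mbps = 1.0718e+08 bps -> 10*log10(R_b) = 80.3011 dB-Hz
Eb/N0 = C/N0 - 10*log10(R_b) = 101.3000 - 80.3011 = 20.9989 dB
Margin = Eb/N0 - Eb/N0_req = 20.9989 - 9.4 = 11.5989 dB (link closes)

11.5989 dB


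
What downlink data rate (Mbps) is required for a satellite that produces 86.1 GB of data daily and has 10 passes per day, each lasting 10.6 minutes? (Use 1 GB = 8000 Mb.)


total contact time = 10 * 10.6 * 60 = 6360.0000 s
data = 86.1 GB = 688800.0000 Mb
rate = 688800.0000 / 6360.0000 = 108.3019 Mbps

108.3019 Mbps


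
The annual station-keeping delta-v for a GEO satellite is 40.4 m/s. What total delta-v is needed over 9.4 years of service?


dV = rate * years = 40.4 * 9.4
dV = 379.7600 m/s

379.7600 m/s


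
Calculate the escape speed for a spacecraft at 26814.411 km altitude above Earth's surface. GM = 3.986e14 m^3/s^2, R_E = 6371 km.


r = 6371.0 + 26814.411 = 33185.4110 km = 3.3185411e+07 m
v_esc = sqrt(2*mu/r) = sqrt(2*3.986e14 / 3.3185411e+07)
v_esc = 4901.2860 m/s = 4.9013 km/s

4.9013 km/s


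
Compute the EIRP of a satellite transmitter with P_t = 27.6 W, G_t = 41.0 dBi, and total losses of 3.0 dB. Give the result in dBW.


Pt = 27.6 W = 14.4091 dBW
EIRP = Pt_dBW + Gt - losses = 14.4091 + 41.0 - 3.0 = 52.4091 dBW

52.4091 dBW


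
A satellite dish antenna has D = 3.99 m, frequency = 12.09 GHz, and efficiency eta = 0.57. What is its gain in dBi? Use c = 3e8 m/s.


lambda = c/f = 3e8 / 1.209e+10 = 0.0248139 m
G = eta*(pi*D/lambda)^2 = 0.57*(pi*3.99/0.0248139)^2
G = 145455.6129 (linear)
G = 10*log10(145455.6129) = 51.6273 dBi

51.6273 dBi


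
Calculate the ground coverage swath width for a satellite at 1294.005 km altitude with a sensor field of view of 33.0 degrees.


FOV = 33.0 deg = 0.5759587 rad
swath = 2 * alt * tan(FOV/2) = 2 * 1294.005 * tan(0.2879793)
swath = 2 * 1294.005 * 0.2962135
swath = 766.6035 km

766.6035 km


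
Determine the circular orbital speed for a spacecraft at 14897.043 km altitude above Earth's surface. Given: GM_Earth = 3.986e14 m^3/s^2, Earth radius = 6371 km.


r = R_E + alt = 6371.0 + 14897.043 = 21268.0430 km = 2.1268043e+07 m
v = sqrt(mu/r) = sqrt(3.986e14 / 2.1268043e+07) = 4329.1724 m/s = 4.3292 km/s

4.3292 km/s


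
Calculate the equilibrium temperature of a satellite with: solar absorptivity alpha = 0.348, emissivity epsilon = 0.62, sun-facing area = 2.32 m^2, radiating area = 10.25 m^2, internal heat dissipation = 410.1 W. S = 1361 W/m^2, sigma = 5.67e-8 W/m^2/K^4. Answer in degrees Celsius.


Numerator = alpha*S*A_sun + Q_int = 0.348*1361*2.32 + 410.1 = 1508.9170 W
Denominator = eps*sigma*A_rad = 0.62*5.67e-8*10.25 = 3.603285e-07 W/K^4
T^4 = 4.1876148e+09 K^4
T = 254.3851 K = -18.7649 C

-18.7649 degrees Celsius


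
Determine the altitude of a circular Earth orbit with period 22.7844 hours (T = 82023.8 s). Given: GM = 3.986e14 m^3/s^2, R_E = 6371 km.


T = 82023.8 s
r = (mu*T^2/(4*pi^2))^(1/3) = (3.986e14 * 82023.8^2 / (4*pi^2))^(1/3)
r = 4.0802406e+07 m = 40802.4063 km
alt = r - R_E = 40802.4063 - 6371 = 34431.4063 km

34431.4063 km


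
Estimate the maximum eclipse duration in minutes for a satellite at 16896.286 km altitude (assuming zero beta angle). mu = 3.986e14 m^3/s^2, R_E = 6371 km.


r = 23267.2860 km
T = 588.6790 min
Eclipse fraction = arcsin(R_E/r)/pi = arcsin(6371.0000/23267.2860)/pi
= arcsin(0.2738179)/pi = 0.08828657
Eclipse duration = 0.08828657 * 588.6790 = 51.9725 min

51.9725 minutes


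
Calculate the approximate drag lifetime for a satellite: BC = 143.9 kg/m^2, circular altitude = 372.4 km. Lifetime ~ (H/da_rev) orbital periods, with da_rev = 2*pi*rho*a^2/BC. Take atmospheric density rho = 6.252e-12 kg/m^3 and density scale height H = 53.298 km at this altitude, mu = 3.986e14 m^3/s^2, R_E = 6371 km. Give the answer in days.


a = R_E + alt = 6743.4000 km = 6.7434e+06 m
da_rev = 2*pi*rho*a^2/BC = 2*pi*6.252e-12*(6.7434e+06)^2/143.9 = 12.413547 m per revolution
N = H/da_rev = 53298.0000 m / 12.413547 m = 4293.5352 revolutions
P = 2*pi*sqrt(a^3/mu) = 5510.9898 s
lifetime = N*P = 4293.5352 * 5510.9898 = 2.3661628e+07 s = 273.8614 days

273.8614 days


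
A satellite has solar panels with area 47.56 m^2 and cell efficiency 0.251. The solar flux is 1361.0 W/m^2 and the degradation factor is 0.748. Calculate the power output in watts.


P = area * eta * S * degradation
P = 47.56 * 0.251 * 1361.0 * 0.748
P = 12152.7703 W

12152.7703 W


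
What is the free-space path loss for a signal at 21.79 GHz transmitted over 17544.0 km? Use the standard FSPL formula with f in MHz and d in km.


f = 21.79 GHz = 21790.0000 MHz
d = 17544.0 km
FSPL = 32.44 + 20*log10(21790.0000) + 20*log10(17544.0)
FSPL = 32.44 + 86.7651 + 84.8826
FSPL = 204.0877 dB

204.0877 dB


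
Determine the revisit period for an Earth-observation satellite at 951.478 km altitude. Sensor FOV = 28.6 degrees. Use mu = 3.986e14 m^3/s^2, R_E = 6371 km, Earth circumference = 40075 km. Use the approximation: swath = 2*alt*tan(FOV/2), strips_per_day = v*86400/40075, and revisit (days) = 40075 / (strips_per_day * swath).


swath = 2*951.478*tan(0.2495821) = 485.0574 km
v = sqrt(mu/r) = 7378.0163 m/s = 7.3780 km/s
strips/day = v*86400/40075 = 7.3780*86400/40075 = 15.9067
coverage/day = strips * swath = 15.9067 * 485.0574 = 7715.6578 km
revisit = 40075 / 7715.6578 = 5.1940 days

5.1940 days


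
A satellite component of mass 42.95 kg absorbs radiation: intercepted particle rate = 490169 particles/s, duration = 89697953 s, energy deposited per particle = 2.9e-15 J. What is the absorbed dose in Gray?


Total energy deposited = rate * time * E_per
  = 490169 * 89697953 * 2.9e-15 = 0.1275048 J
Dose = E_total / mass = 0.1275048 / 42.95
Dose = 0.002968679 Gy

0.0030 Gy


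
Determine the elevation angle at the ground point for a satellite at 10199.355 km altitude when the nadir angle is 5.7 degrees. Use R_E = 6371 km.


r = R_E + alt = 16570.3550 km
Law of sines in the satellite / Earth-center / ground-point triangle:
  sin(nadir)/R_E = sin(90 + el)/r  =>  cos(el) = (r/R_E)*sin(nadir)
cos(el) = (16570.3550 / 6371.0000) * sin(5.7 deg) = 0.2583211
el = arccos(0.2583211) = 75.0295 deg
(Earth-central angle = 90 - nadir - el = 9.2705 deg)

75.0295 degrees


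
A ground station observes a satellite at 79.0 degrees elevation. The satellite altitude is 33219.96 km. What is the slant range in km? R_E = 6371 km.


h = 33219.96 km, el = 79.0 deg
d = -R_E*sin(el) + sqrt((R_E*sin(el))^2 + 2*R_E*h + h^2)
d = -6371.0000*sin(1.3788) + sqrt((6371.0000*0.9816272)^2 + 2*6371.0000*33219.96 + 33219.96^2)
d = 33318.3456 km

33318.3456 km


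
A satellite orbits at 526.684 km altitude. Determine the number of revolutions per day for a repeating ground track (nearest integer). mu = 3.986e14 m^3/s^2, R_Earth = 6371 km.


r = 6.897684e+06 m
T = 2*pi*sqrt(r^3/mu) = 5701.1985 s = 95.0200 min
revs/day = 1440 / 95.0200 = 15.1547
Rounded: 15 revolutions per day

15 revolutions per day


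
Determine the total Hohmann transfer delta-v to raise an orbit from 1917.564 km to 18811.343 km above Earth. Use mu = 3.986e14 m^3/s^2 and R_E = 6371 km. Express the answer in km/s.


r1 = 8288.5640 km = 8.288564e+06 m
r2 = 25182.3430 km = 2.5182343e+07 m
dv1 = sqrt(mu/r1)*(sqrt(2*r2/(r1+r2)) - 1) = 1571.9242 m/s
dv2 = sqrt(mu/r2)*(1 - sqrt(2*r1/(r1+r2))) = 1178.6178 m/s
total dv = |dv1| + |dv2| = 1571.9242 + 1178.6178 = 2750.5420 m/s = 2.7505 km/s

2.7505 km/s


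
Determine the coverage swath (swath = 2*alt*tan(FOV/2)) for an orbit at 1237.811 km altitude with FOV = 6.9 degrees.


FOV = 6.9 deg = 0.1204277 rad
swath = 2 * alt * tan(FOV/2) = 2 * 1237.811 * tan(0.06021386)
swath = 2 * 1237.811 * 0.06028674
swath = 149.2472 km

149.2472 km


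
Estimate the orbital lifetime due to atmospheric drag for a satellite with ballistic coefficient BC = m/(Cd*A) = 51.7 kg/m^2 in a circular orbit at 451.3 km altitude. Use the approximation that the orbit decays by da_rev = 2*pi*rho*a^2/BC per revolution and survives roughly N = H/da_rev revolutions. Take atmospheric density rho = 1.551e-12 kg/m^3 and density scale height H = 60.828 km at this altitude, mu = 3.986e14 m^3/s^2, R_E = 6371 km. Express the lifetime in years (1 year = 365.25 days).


a = R_E + alt = 6822.3000 km = 6.8223e+06 m
da_rev = 2*pi*rho*a^2/BC = 2*pi*1.551e-12*(6.8223e+06)^2/51.7 = 8.773295 m per revolution
N = H/da_rev = 60828.0000 m / 8.773295 m = 6933.3127 revolutions
P = 2*pi*sqrt(a^3/mu) = 5607.9927 s
lifetime = N*P = 6933.3127 * 5607.9927 = 3.8881967e+07 s = 450.0228 days
years = 450.0228 / 365.25 = 1.2321 years

1.2321 years


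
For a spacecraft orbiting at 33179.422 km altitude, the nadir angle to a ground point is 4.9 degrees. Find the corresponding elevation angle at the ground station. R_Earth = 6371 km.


r = R_E + alt = 39550.4220 km
Law of sines in the satellite / Earth-center / ground-point triangle:
  sin(nadir)/R_E = sin(90 + el)/r  =>  cos(el) = (r/R_E)*sin(nadir)
cos(el) = (39550.4220 / 6371.0000) * sin(4.9 deg) = 0.5302583
el = arccos(0.5302583) = 57.9771 deg
(Earth-central angle = 90 - nadir - el = 27.1229 deg)

57.9771 degrees


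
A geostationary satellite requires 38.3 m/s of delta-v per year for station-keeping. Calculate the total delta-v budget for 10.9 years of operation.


dV = rate * years = 38.3 * 10.9
dV = 417.4700 m/s

417.4700 m/s


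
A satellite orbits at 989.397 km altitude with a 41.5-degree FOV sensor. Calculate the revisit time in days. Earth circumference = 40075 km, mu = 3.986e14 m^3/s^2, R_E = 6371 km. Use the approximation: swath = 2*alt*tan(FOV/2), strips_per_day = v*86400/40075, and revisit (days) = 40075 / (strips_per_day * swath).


swath = 2*989.397*tan(0.3621558) = 749.6980 km
v = sqrt(mu/r) = 7358.9869 m/s = 7.3590 km/s
strips/day = v*86400/40075 = 7.3590*86400/40075 = 15.8657
coverage/day = strips * swath = 15.8657 * 749.6980 = 11894.4559 km
revisit = 40075 / 11894.4559 = 3.3692 days

3.3692 days


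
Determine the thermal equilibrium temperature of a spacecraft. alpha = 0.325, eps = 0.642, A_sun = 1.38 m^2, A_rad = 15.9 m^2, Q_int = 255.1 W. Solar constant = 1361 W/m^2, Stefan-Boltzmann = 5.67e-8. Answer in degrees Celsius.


Numerator = alpha*S*A_sun + Q_int = 0.325*1361*1.38 + 255.1 = 865.5085 W
Denominator = eps*sigma*A_rad = 0.642*5.67e-8*15.9 = 5.7878226e-07 W/K^4
T^4 = 1.4953957e+09 K^4
T = 196.6478 K = -76.5022 C

-76.5022 degrees Celsius


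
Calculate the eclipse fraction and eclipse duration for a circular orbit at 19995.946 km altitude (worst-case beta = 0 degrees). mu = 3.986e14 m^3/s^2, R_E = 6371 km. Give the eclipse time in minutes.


r = 26366.9460 km
T = 710.1494 min
Eclipse fraction = arcsin(R_E/r)/pi = arcsin(6371.0000/26366.9460)/pi
= arcsin(0.2416283)/pi = 0.07768146
Eclipse duration = 0.07768146 * 710.1494 = 55.1654 min

55.1654 minutes


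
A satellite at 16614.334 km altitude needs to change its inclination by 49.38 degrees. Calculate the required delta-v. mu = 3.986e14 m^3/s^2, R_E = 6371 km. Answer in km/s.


r = 22985.3340 km = 2.2985334e+07 m
V = sqrt(mu/r) = 4164.3118 m/s
di = 49.38 deg = 0.8618436 rad
dV = 2*V*sin(di/2) = 2*4164.3118*sin(0.4309218)
dV = 3478.9369 m/s = 3.4789 km/s

3.4789 km/s


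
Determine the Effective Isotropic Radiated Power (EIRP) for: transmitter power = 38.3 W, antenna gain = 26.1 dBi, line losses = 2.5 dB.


Pt = 38.3 W = 15.8320 dBW
EIRP = Pt_dBW + Gt - losses = 15.8320 + 26.1 - 2.5 = 39.4320 dBW

39.4320 dBW


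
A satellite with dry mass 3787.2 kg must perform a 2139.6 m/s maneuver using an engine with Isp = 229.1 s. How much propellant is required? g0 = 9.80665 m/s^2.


ve = Isp * g0 = 229.1 * 9.80665 = 2246.703515 m/s
mass ratio = exp(dv/ve) = exp(2139.6/2246.703515) = 2.59173774
m_prop = m_dry * (mr - 1) = 3787.2 * (2.59173774 - 1)
m_prop = 6028.2292 kg

6028.2292 kg


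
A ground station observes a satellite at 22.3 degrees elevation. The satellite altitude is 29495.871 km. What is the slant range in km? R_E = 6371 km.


h = 29495.871 km, el = 22.3 deg
d = -R_E*sin(el) + sqrt((R_E*sin(el))^2 + 2*R_E*h + h^2)
d = -6371.0000*sin(0.3892084) + sqrt((6371.0000*0.3794562)^2 + 2*6371.0000*29495.871 + 29495.871^2)
d = 32961.6761 km

32961.6761 km


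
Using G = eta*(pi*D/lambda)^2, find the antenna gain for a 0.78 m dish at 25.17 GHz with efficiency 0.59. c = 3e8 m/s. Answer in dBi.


lambda = c/f = 3e8 / 2.517e+10 = 0.01191895 m
G = eta*(pi*D/lambda)^2 = 0.59*(pi*0.78/0.01191895)^2
G = 24938.1874 (linear)
G = 10*log10(24938.1874) = 43.9686 dBi

43.9686 dBi


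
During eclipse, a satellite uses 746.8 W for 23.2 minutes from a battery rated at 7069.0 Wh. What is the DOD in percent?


E_used = P * t / 60 = 746.8 * 23.2 / 60 = 288.7627 Wh
DOD = E_used / E_total * 100 = 288.7627 / 7069.0 * 100
DOD = 4.0849 %

4.0849 %


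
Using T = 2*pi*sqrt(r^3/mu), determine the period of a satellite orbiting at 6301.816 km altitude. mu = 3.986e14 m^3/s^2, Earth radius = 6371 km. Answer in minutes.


r = 12672.8160 km = 1.2672816e+07 m
T = 2*pi*sqrt(r^3/mu) = 2*pi*sqrt(2.0352576e+21 / 3.986e14)
T = 14197.7955 s = 236.6299 min

236.6299 minutes


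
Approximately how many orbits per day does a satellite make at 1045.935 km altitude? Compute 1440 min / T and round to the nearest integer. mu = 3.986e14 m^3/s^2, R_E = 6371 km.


r = 7.416935e+06 m
T = 2*pi*sqrt(r^3/mu) = 6356.9373 s = 105.9490 min
revs/day = 1440 / 105.9490 = 13.5915
Rounded: 14 revolutions per day

14 revolutions per day


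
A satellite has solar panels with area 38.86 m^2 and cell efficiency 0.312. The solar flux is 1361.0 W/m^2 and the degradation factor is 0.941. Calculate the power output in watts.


P = area * eta * S * degradation
P = 38.86 * 0.312 * 1361.0 * 0.941
P = 15527.6287 W

15527.6287 W


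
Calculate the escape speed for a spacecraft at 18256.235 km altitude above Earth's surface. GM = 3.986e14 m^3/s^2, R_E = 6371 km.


r = 6371.0 + 18256.235 = 24627.2350 km = 2.4627235e+07 m
v_esc = sqrt(2*mu/r) = sqrt(2*3.986e14 / 2.4627235e+07)
v_esc = 5689.5225 m/s = 5.6895 km/s

5.6895 km/s


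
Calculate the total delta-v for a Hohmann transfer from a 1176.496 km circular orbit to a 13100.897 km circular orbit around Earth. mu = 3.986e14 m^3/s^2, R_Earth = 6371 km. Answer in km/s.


r1 = 7547.4960 km = 7.547496e+06 m
r2 = 19471.8970 km = 1.9471897e+07 m
dv1 = sqrt(mu/r1)*(sqrt(2*r2/(r1+r2)) - 1) = 1457.4590 m/s
dv2 = sqrt(mu/r2)*(1 - sqrt(2*r1/(r1+r2))) = 1142.6737 m/s
total dv = |dv1| + |dv2| = 1457.4590 + 1142.6737 = 2600.1327 m/s = 2.6001 km/s

2.6001 km/s


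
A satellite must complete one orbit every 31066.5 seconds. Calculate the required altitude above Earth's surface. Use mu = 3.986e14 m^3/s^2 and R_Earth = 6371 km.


T = 31066.5 s
r = (mu*T^2/(4*pi^2))^(1/3) = (3.986e14 * 31066.5^2 / (4*pi^2))^(1/3)
r = 2.1359319e+07 m = 21359.3191 km
alt = r - R_E = 21359.3191 - 6371 = 14988.3191 km

14988.3191 km


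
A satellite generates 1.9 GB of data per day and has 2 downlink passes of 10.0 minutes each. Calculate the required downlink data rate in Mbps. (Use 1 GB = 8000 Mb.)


total contact time = 2 * 10.0 * 60 = 1200.0000 s
data = 1.9 GB = 15200.0000 Mb
rate = 15200.0000 / 1200.0000 = 12.6667 Mbps

12.6667 Mbps


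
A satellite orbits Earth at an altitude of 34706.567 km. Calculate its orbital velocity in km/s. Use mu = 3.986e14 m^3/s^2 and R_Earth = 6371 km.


r = R_E + alt = 6371.0 + 34706.567 = 41077.5670 km = 4.1077567e+07 m
v = sqrt(mu/r) = sqrt(3.986e14 / 4.1077567e+07) = 3115.0591 m/s = 3.1151 km/s

3.1151 km/s


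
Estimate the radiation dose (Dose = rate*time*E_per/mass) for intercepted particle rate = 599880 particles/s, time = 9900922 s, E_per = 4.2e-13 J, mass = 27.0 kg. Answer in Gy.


Total energy deposited = rate * time * E_per
  = 599880 * 9900922 * 4.2e-13 = 2.4945 J
Dose = E_total / mass = 2.4945 / 27.0
Dose = 0.09239012 Gy

0.0924 Gy


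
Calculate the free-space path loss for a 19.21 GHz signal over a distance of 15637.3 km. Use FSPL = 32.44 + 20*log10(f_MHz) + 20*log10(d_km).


f = 19.21 GHz = 19210.0000 MHz
d = 15637.3 km
FSPL = 32.44 + 20*log10(19210.0000) + 20*log10(15637.3)
FSPL = 32.44 + 85.6705 + 83.8832
FSPL = 201.9938 dB

201.9938 dB


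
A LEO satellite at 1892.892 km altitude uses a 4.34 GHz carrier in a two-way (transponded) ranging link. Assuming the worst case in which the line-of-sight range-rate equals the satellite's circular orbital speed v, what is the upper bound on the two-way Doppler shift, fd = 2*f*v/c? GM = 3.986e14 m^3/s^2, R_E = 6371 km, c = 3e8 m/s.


r = 8.263892e+06 m
v = sqrt(mu/r) = 6945.0653 m/s (worst-case radial velocity)
f = 4.34 GHz = 4.34e+09 Hz
fd = 2*f*v/c = 2*4.34e+09*6945.0653/3.0e+08
fd = 200943.8881 Hz

200943.8881 Hz


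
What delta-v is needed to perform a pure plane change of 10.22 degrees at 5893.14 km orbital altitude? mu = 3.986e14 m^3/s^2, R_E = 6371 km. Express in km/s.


r = 12264.1400 km = 1.226414e+07 m
V = sqrt(mu/r) = 5700.9876 m/s
di = 10.22 deg = 0.1783726 rad
dV = 2*V*sin(di/2) = 2*5700.9876*sin(0.08918632)
dV = 1015.5527 m/s = 1.0156 km/s

1.0156 km/s


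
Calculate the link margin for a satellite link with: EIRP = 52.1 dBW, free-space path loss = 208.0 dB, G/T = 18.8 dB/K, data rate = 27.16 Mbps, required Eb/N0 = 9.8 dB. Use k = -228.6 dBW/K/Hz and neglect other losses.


C/N0 = EIRP - FSPL + G/T - k = 52.1 - 208.0 + 18.8 - (-228.6)
C/N0 = 91.5000 dB-Hz
R_b = 27.16 Mbps = 2.716e+07 bps -> 10*log10(R_b) = 74.3393 dB-Hz
Eb/N0 = C/N0 - 10*log10(R_b) = 91.5000 - 74.3393 = 17.1607 dB
Margin = Eb/N0 - Eb/N0_req = 17.1607 - 9.8 = 7.3607 dB (link closes)

7.3607 dB


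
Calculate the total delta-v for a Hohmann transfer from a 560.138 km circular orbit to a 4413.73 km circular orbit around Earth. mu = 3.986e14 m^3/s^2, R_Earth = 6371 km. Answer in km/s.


r1 = 6931.1380 km = 6.931138e+06 m
r2 = 10784.7300 km = 1.078473e+07 m
dv1 = sqrt(mu/r1)*(sqrt(2*r2/(r1+r2)) - 1) = 784.2327 m/s
dv2 = sqrt(mu/r2)*(1 - sqrt(2*r1/(r1+r2))) = 701.7028 m/s
total dv = |dv1| + |dv2| = 784.2327 + 701.7028 = 1485.9355 m/s = 1.4859 km/s

1.4859 km/s


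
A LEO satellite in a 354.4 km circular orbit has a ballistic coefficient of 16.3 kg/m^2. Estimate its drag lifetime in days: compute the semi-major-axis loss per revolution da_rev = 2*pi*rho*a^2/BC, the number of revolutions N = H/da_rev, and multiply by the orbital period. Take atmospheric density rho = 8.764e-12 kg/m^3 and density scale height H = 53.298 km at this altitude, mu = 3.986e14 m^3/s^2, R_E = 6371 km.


a = R_E + alt = 6725.4000 km = 6.7254e+06 m
da_rev = 2*pi*rho*a^2/BC = 2*pi*8.764e-12*(6.7254e+06)^2/16.3 = 152.802645 m per revolution
N = H/da_rev = 53298.0000 m / 152.802645 m = 348.8029 revolutions
P = 2*pi*sqrt(a^3/mu) = 5488.9390 s
lifetime = N*P = 348.8029 * 5488.9390 = 1.9145576e+06 s = 22.1592 days

22.1592 days


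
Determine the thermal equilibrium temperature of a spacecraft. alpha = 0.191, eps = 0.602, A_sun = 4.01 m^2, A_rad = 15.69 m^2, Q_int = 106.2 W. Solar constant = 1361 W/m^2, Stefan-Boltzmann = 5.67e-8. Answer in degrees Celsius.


Numerator = alpha*S*A_sun + Q_int = 0.191*1361*4.01 + 106.2 = 1148.6035 W
Denominator = eps*sigma*A_rad = 0.602*5.67e-8*15.69 = 5.3555305e-07 W/K^4
T^4 = 2.1447054e+09 K^4
T = 215.1998 K = -57.9502 C

-57.9502 degrees Celsius


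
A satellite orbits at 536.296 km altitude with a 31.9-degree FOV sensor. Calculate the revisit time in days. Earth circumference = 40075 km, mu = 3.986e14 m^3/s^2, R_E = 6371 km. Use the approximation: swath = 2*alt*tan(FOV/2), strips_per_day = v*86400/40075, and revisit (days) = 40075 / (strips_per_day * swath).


swath = 2*536.296*tan(0.27838) = 306.5481 km
v = sqrt(mu/r) = 7596.5187 m/s = 7.5965 km/s
strips/day = v*86400/40075 = 7.5965*86400/40075 = 16.3778
coverage/day = strips * swath = 16.3778 * 306.5481 = 5020.5747 km
revisit = 40075 / 5020.5747 = 7.9822 days

7.9822 days


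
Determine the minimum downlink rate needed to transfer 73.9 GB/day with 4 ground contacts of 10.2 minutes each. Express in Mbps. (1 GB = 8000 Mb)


total contact time = 4 * 10.2 * 60 = 2448.0000 s
data = 73.9 GB = 591200.0000 Mb
rate = 591200.0000 / 2448.0000 = 241.5033 Mbps

241.5033 Mbps


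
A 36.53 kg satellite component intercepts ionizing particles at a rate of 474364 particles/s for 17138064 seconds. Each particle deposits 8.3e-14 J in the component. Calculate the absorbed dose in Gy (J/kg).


Total energy deposited = rate * time * E_per
  = 474364 * 17138064 * 8.3e-14 = 0.6747635 J
Dose = E_total / mass = 0.6747635 / 36.53
Dose = 0.01847149 Gy

0.0185 Gy


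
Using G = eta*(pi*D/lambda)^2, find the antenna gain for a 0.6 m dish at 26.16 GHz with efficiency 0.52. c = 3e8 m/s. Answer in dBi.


lambda = c/f = 3e8 / 2.616e+10 = 0.01146789 m
G = eta*(pi*D/lambda)^2 = 0.52*(pi*0.6/0.01146789)^2
G = 14048.7783 (linear)
G = 10*log10(14048.7783) = 41.4764 dBi

41.4764 dBi


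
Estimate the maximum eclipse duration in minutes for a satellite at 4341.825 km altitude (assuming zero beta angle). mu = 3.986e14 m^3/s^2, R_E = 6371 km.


r = 10712.8250 km
T = 183.9145 min
Eclipse fraction = arcsin(R_E/r)/pi = arcsin(6371.0000/10712.8250)/pi
= arcsin(0.5947077)/pi = 0.2027322
Eclipse duration = 0.2027322 * 183.9145 = 37.2854 min

37.2854 minutes


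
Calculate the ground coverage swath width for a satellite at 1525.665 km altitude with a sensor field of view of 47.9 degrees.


FOV = 47.9 deg = 0.8360127 rad
swath = 2 * alt * tan(FOV/2) = 2 * 1525.665 * tan(0.4180064)
swath = 2 * 1525.665 * 0.4441834
swath = 1355.3503 km

1355.3503 km


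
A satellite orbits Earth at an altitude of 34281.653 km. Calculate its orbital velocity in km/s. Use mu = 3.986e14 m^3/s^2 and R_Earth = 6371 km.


r = R_E + alt = 6371.0 + 34281.653 = 40652.6530 km = 4.0652653e+07 m
v = sqrt(mu/r) = sqrt(3.986e14 / 4.0652653e+07) = 3131.2966 m/s = 3.1313 km/s

3.1313 km/s


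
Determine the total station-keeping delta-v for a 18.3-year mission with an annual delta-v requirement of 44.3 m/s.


dV = rate * years = 44.3 * 18.3
dV = 810.6900 m/s

810.6900 m/s


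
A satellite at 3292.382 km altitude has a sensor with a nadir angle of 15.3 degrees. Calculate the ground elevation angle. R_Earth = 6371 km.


r = R_E + alt = 9663.3820 km
Law of sines in the satellite / Earth-center / ground-point triangle:
  sin(nadir)/R_E = sin(90 + el)/r  =>  cos(el) = (r/R_E)*sin(nadir)
cos(el) = (9663.3820 / 6371.0000) * sin(15.3 deg) = 0.4002364
el = arccos(0.4002364) = 66.4070 deg
(Earth-central angle = 90 - nadir - el = 8.2930 deg)

66.4070 degrees


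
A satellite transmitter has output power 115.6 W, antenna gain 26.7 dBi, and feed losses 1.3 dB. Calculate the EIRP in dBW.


Pt = 115.6 W = 20.6296 dBW
EIRP = Pt_dBW + Gt - losses = 20.6296 + 26.7 - 1.3 = 46.0296 dBW

46.0296 dBW


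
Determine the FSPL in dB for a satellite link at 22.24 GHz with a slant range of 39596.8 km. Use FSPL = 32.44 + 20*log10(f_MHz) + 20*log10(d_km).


f = 22.24 GHz = 22240.0000 MHz
d = 39596.8 km
FSPL = 32.44 + 20*log10(22240.0000) + 20*log10(39596.8)
FSPL = 32.44 + 86.9427 + 91.9532
FSPL = 211.3359 dB

211.3359 dB


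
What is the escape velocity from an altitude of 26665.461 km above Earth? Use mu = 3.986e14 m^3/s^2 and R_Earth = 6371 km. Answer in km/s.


r = 6371.0 + 26665.461 = 33036.4610 km = 3.3036461e+07 m
v_esc = sqrt(2*mu/r) = sqrt(2*3.986e14 / 3.3036461e+07)
v_esc = 4912.3227 m/s = 4.9123 km/s

4.9123 km/s


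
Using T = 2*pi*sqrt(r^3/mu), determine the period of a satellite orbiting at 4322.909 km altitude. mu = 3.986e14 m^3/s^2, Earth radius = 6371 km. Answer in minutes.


r = 10693.9090 km = 1.0693909e+07 m
T = 2*pi*sqrt(r^3/mu) = 2*pi*sqrt(1.2229521e+21 / 3.986e14)
T = 11005.6563 s = 183.4276 min

183.4276 minutes


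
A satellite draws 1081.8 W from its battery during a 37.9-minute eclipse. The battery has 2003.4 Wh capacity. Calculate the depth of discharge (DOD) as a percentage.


E_used = P * t / 60 = 1081.8 * 37.9 / 60 = 683.3370 Wh
DOD = E_used / E_total * 100 = 683.3370 / 2003.4 * 100
DOD = 34.1089 %

34.1089 %


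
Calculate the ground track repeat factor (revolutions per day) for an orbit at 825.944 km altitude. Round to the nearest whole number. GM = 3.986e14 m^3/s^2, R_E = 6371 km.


r = 7.196944e+06 m
T = 2*pi*sqrt(r^3/mu) = 6076.2188 s = 101.2703 min
revs/day = 1440 / 101.2703 = 14.2194
Rounded: 14 revolutions per day

14 revolutions per day


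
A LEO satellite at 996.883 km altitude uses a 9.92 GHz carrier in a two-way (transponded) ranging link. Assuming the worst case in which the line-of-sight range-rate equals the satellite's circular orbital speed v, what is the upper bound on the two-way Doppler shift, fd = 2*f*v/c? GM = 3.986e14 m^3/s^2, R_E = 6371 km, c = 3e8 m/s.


r = 7.367883e+06 m
v = sqrt(mu/r) = 7355.2474 m/s (worst-case radial velocity)
f = 9.92 GHz = 9.92e+09 Hz
fd = 2*f*v/c = 2*9.92e+09*7355.2474/3.0e+08
fd = 486427.0299 Hz

486427.0299 Hz


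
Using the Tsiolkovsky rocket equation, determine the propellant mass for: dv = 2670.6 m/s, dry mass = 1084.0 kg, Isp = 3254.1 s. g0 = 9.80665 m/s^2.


ve = Isp * g0 = 3254.1 * 9.80665 = 31911.819765 m/s
mass ratio = exp(dv/ve) = exp(2670.6/31911.819765) = 1.08728837
m_prop = m_dry * (mr - 1) = 1084.0 * (1.08728837 - 1)
m_prop = 94.6206 kg

94.6206 kg


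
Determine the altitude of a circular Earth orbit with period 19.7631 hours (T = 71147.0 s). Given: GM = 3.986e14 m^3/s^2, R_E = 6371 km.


T = 71147.0 s
r = (mu*T^2/(4*pi^2))^(1/3) = (3.986e14 * 71147.0^2 / (4*pi^2))^(1/3)
r = 3.7110509e+07 m = 37110.5093 km
alt = r - R_E = 37110.5093 - 6371 = 30739.5093 km

30739.5093 km


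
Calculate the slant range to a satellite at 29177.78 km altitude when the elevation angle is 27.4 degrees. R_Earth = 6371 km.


h = 29177.78 km, el = 27.4 deg
d = -R_E*sin(el) + sqrt((R_E*sin(el))^2 + 2*R_E*h + h^2)
d = -6371.0000*sin(0.4782202) + sqrt((6371.0000*0.4601998)^2 + 2*6371.0000*29177.78 + 29177.78^2)
d = 32163.9693 km

32163.9693 km


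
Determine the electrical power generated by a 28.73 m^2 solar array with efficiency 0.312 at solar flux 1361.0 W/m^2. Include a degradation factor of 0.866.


P = area * eta * S * degradation
P = 28.73 * 0.312 * 1361.0 * 0.866
P = 10564.9206 W

10564.9206 W


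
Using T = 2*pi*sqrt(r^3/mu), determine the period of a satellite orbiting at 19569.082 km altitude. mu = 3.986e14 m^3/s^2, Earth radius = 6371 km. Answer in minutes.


r = 25940.0820 km = 2.5940082e+07 m
T = 2*pi*sqrt(r^3/mu) = 2*pi*sqrt(1.7454766e+22 / 3.986e14)
T = 41578.4445 s = 692.9741 min

692.9741 minutes


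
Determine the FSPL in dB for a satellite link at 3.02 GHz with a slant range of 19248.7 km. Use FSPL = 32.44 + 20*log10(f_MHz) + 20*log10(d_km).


f = 3.02 GHz = 3020.0000 MHz
d = 19248.7 km
FSPL = 32.44 + 20*log10(3020.0000) + 20*log10(19248.7)
FSPL = 32.44 + 69.6001 + 85.6880
FSPL = 187.7282 dB

187.7282 dB


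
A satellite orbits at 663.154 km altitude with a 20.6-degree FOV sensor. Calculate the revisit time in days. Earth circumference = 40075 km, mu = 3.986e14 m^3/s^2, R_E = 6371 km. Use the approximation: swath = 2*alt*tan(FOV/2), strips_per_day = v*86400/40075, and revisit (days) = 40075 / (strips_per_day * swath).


swath = 2*663.154*tan(0.1797689) = 241.0310 km
v = sqrt(mu/r) = 7527.7071 m/s = 7.5277 km/s
strips/day = v*86400/40075 = 7.5277*86400/40075 = 16.2294
coverage/day = strips * swath = 16.2294 * 241.0310 = 3911.7929 km
revisit = 40075 / 3911.7929 = 10.2447 days

10.2447 days


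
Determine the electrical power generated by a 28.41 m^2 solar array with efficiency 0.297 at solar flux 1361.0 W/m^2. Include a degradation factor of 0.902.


P = area * eta * S * degradation
P = 28.41 * 0.297 * 1361.0 * 0.902
P = 10358.3921 W

10358.3921 W


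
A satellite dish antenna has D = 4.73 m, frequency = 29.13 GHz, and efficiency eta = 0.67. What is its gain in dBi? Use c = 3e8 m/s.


lambda = c/f = 3e8 / 2.913e+10 = 0.01029866 m
G = eta*(pi*D/lambda)^2 = 0.67*(pi*4.73/0.01029866)^2
G = 1.394875e+06 (linear)
G = 10*log10(1.394875e+06) = 61.4454 dBi

61.4454 dBi
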